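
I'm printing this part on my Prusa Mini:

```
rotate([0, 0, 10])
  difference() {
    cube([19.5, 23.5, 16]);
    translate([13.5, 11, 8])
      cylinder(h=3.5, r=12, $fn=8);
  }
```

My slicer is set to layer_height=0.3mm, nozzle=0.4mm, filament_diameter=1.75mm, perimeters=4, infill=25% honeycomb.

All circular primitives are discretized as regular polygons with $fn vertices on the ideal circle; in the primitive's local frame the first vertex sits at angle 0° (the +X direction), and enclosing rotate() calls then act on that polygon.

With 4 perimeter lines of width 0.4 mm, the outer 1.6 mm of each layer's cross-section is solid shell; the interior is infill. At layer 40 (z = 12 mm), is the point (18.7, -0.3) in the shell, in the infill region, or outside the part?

At z = 12 mm: the 19.5×23.5 cube contributes its full rectangle; the cylinder at (13.5, 11) is not intersected at this z (z outside [8, 11.5]); Taking the first minus the rest: none of the subtracted shapes is present at this height, so the 19.5×23.5 cube is unchanged — 1 connected region; (whole slice rotated 10° about Z — lengths, areas and connectivity unchanged). Overall, the cross-section is a single solid region. Undo the 10° rotation: the query point maps to (18.364, -3.543) in the un-rotated model frame. The nearest boundary edge runs (0.00, 0.00)→(19.50, 0.00); distance from the point to it = 3.54 mm. The point is not inside any of the regions above, so it lies outside the cross-section (3.54 mm from the nearest boundary).

outside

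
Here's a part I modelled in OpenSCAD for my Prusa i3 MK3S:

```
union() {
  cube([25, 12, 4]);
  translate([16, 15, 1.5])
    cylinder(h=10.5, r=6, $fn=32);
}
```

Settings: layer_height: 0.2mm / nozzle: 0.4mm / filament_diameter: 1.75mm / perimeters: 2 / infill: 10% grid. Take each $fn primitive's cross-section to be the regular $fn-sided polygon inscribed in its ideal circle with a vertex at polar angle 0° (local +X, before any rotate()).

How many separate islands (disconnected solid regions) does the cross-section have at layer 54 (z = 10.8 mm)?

1

At z = 10.8 mm: the cube does not reach this height (z outside [0, 4]); the r=6 cylinder at (16, 15) gives a regular 32-gon of circumradius 6 (constant along its height); Combining (union): only the r=6 cylinder at (16, 15) is present, so the union is just that shape — 1 connected region. Overall, the cross-section is a single solid region. Island count = 1.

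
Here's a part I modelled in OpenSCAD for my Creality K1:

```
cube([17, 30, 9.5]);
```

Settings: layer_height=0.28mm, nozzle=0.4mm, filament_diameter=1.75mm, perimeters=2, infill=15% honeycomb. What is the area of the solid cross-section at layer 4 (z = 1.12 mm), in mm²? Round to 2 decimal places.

510.00 mm²

At z = 1.12 mm: the cube (footprint 17×30) is included at this height (area 510.00 mm²). Overall, the cross-section is a single solid region. Net area = 510.00 mm².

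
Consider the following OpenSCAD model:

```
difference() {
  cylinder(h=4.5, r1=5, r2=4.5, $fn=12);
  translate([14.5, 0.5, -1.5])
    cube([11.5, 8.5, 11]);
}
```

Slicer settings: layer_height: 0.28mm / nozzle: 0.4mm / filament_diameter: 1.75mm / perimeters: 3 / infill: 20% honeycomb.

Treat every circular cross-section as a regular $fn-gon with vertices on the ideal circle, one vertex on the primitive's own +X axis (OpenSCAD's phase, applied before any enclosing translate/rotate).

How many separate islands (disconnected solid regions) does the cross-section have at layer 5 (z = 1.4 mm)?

At z = 1.4 mm: the cone: at t=0.311 of its height the radius interpolates to r₁+(r₂−r₁)t = 4.844, giving a regular 12-gon of that circumradius; the 11.5×8.5 cube at (14.5, 0.5) contributes its full rectangle; Taking the first minus the rest: starting from the cone, the 11.5×8.5 cube at (14.5, 0.5) misses the remaining region (no effect) — 1 connected region. Overall, the cross-section is a single solid region. Island count = 1.

1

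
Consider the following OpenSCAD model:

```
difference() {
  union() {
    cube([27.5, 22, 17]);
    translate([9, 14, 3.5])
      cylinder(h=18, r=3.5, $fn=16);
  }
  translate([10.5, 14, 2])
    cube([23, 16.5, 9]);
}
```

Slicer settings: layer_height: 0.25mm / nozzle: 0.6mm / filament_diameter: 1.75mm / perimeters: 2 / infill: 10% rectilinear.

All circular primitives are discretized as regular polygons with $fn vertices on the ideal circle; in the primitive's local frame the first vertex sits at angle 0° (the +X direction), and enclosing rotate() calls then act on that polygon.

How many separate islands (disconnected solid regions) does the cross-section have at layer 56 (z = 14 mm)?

At z = 14 mm: the 27.5×22 cube contributes its full rectangle; the cylinder at (9, 14): section is a regular 16-gon, circumradius r=3.5; Taking the union: the r=3.5 cylinder at (9, 14) lies entirely inside the 27.5×22 cube, so the union is just the 27.5×22 cube — 1 connected region; the cube at (10.5, 14) is absent (z outside [2, 11]); Subtracting the remaining from the first: none of the subtracted shapes is present at this height, so that combined region is unchanged — 1 connected region. Overall, the cross-section is a single solid region. Island count = 1.

1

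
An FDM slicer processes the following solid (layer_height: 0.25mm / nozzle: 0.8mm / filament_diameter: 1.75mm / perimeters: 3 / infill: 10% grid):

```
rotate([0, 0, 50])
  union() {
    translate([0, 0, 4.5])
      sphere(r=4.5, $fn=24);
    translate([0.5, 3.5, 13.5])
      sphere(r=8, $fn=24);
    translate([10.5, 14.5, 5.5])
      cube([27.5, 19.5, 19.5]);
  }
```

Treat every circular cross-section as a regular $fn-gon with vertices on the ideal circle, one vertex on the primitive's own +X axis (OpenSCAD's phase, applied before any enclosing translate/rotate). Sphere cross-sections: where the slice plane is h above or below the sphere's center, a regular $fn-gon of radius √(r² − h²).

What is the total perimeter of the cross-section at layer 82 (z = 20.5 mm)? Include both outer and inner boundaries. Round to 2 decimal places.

At z = 20.5 mm: the sphere is not intersected at this z (|z−center|=16.000 > r=4.5); the r=8 sphere at (0.5, 3.5) slices to a regular 24-gon of circumradius 3.873 (√(r²−h²) with h=7 from center) (perimeter = 2·24·3.873·sin(180°/24) = 24.27 mm); the 27.5×19.5 cube at (10.5, 14.5) contributes its full rectangle (perimeter 94.00 mm); Taking the union: the 2 present regions are separate (no shared area or edge), so areas and boundary lengths simply add and each stays a separate island — boundary = 118.27 mm; (whole slice rotated 50° about Z — lengths, areas and connectivity unchanged). Overall, the cross-section has 2 separate islands. Total boundary length (outer) = 118.27 mm.

118.27 mm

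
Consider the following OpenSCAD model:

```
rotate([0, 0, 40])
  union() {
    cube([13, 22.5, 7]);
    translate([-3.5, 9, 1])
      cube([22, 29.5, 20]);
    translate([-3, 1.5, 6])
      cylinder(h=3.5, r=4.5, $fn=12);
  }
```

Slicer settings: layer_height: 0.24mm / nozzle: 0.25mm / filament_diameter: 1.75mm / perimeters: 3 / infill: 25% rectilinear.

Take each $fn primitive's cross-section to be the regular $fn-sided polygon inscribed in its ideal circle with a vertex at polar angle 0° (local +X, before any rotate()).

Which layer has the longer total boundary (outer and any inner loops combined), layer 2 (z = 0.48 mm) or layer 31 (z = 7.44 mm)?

layer 31 (z = 7.44 mm)

Layer 2 (z = 0.48): the cube (footprint 13×22.5) is included at this height (perimeter 71.00 mm); the cube at (-3.5, 9) is not intersected at this z (z outside [1, 21]); the cylinder at (-3, 1.5) is absent (z outside [6, 9.5]); Taking the union: only the 13×22.5 cube is present, so the union is just that shape — boundary = 71.00 mm; (whole slice rotated 40° about Z — lengths, areas and connectivity unchanged). So its perimeter = 71.00 mm. Layer 31 (z = 7.44): the cube does not reach this height (z outside [0, 7]); the 22×29.5 cube at (-3.5, 9) contributes its full rectangle (perimeter 103.00 mm); the cylinder at (-3, 1.5): section is a regular 12-gon, circumradius r=4.5 (perimeter = 2·12·4.500·sin(180°/12) = 27.95 mm); Combining (union): the 2 present regions are separate (no shared area or edge), so areas and boundary lengths simply add and each stays a separate island — boundary = 130.95 mm; (rotated 40° about Z; rotation is an isometry so areas/perimeters/island counts are preserved). So its perimeter = 130.95 mm. Layer 31 is larger (130.95 vs 71.00 mm).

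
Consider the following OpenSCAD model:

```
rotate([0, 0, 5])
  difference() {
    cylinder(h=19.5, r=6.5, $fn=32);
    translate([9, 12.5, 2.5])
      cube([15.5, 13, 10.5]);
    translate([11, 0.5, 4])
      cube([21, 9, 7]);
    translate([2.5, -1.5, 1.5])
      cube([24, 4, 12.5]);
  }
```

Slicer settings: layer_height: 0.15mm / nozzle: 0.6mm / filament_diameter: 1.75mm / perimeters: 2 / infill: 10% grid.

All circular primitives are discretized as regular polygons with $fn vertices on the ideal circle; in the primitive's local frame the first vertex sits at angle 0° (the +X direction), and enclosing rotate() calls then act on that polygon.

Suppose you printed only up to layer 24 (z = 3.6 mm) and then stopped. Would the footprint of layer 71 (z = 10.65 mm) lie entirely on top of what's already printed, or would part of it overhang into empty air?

entirely on top

Compare the two slices. At z = 3.6: the r=6.5 cylinder gives a regular 32-gon of circumradius 6.5 (constant along its height) (area = (32/2)·6.500²·sin(360°/32) = 131.88 mm²); the cube at (9, 12.5) is present — its section is the full 15.5×13 rectangle (area 201.50 mm²); the cube at (11, 0.5) is not intersected at this z (z outside [4, 11]); the cube at (2.5, -1.5) (footprint 24×4) is included at this height (area 96.00 mm²); After the difference (first − rest): starting from the r=6.5 cylinder (131.88 mm²), the 15.5×13 cube at (9, 12.5) misses the remaining region (no effect); the 24×4 cube at (2.5, -1.5) partially overlaps it — only the 15.42 mm² overlap (of its 96.00 mm²) is removed, clipping the outline — area = 116.46 mm²; (rotated 5° about Z; rotation is an isometry so areas/perimeters/island counts are preserved). At z = 10.65: the cylinder: section is a regular 32-gon, circumradius r=6.5 (area = (32/2)·6.500²·sin(360°/32) = 131.88 mm²); the cube at (9, 12.5) (footprint 15.5×13) is included at this height (area 201.50 mm²); the cube at (11, 0.5) (footprint 21×9) is included at this height (area 189.00 mm²); the cube at (2.5, -1.5) is present — its section is the full 24×4 rectangle (area 96.00 mm²); After the difference (first − rest): starting from the r=6.5 cylinder (131.88 mm²), the 15.5×13 cube at (9, 12.5) misses the remaining region (no effect); the 21×9 cube at (11, 0.5) misses the remaining region (no effect); the 24×4 cube at (2.5, -1.5) partially overlaps it — only the 15.42 mm² overlap (of its 96.00 mm²) is removed, clipping the outline — area = 116.46 mm²; (rotated 5° about Z; rotation is an isometry so areas/perimeters/island counts are preserved). Checking containment: the cross-section at z = 10.65 is a subset of the cross-section at z = 3.6.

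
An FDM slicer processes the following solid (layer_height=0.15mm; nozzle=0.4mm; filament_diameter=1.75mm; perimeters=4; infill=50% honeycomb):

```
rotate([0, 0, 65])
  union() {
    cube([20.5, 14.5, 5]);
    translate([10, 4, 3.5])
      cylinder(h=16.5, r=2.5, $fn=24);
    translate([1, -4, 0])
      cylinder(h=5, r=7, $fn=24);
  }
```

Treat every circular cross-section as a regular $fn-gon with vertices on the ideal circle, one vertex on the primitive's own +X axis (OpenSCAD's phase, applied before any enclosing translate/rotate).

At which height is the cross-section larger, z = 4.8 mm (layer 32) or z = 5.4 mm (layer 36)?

Layer 32 (z = 4.8): the 20.5×14.5 cube contributes its full rectangle (area 297.25 mm²); the cylinder at (10, 4): section is a regular 24-gon, circumradius r=2.5 (area = (24/2)·2.500²·sin(360°/24) = 19.41 mm²); the cylinder at (1, -4): section is a regular 24-gon, circumradius r=7 (area = (24/2)·7.000²·sin(360°/24) = 152.19 mm²); Taking the union: the regions partially overlap — summed areas 468.85 mm² minus the doubly-counted overlap 34.17 mm² gives 434.68 mm² — area = 434.68 mm²; (whole slice rotated 65° about Z — lengths, areas and connectivity unchanged). So its area = 434.68 mm². Layer 36 (z = 5.4): the cube is absent (z outside [0, 5]); the cylinder at (10, 4): section is a regular 24-gon, circumradius r=2.5 (area = (24/2)·2.500²·sin(360°/24) = 19.41 mm²); the cylinder at (1, -4) is not intersected at this z (z outside [0, 5]); Taking the union: only the r=2.5 cylinder at (10, 4) is present, so the union is just that shape — area = 19.41 mm²; (rotated 65° about Z; rotation is an isometry so areas/perimeters/island counts are preserved). So its area = 19.41 mm². Layer 32 is larger (434.68 vs 19.41 mm²).

layer 32 (z = 4.8 mm)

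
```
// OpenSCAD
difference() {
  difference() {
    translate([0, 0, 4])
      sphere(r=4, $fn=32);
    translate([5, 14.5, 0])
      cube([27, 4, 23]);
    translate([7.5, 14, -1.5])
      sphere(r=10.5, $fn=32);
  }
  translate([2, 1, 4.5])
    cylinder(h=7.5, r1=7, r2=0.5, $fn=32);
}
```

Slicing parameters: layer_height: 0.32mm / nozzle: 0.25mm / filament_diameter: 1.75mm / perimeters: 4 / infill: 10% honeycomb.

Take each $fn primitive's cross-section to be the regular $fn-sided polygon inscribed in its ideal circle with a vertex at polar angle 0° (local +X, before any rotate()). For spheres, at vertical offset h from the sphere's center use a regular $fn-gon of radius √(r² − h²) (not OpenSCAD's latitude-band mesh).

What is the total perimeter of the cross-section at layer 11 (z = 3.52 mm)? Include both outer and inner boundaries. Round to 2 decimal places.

At z = 3.52 mm: the r=4 sphere contributes a regular 32-gon of circumradius √(4²−0.48²) = 3.971 (perimeter = 2·32·3.971·sin(180°/32) = 24.91 mm); the cube at (5, 14.5) (footprint 27×4) is included at this height (perimeter 62.00 mm); the sphere at (7.5, 14): section is a regular 32-gon, circumradius = √(r²−h²) = √(10.5²−5.02²) = 9.222 (perimeter = 2·32·9.222·sin(180°/32) = 57.85 mm); Taking the first minus the rest: starting from the r=4 sphere, the 27×4 cube at (5, 14.5) misses the remaining region (no effect); the r=10.5 sphere at (7.5, 14) misses the remaining region (no effect) — boundary = 24.91 mm; the cone at (2, 1) is not intersected at this z (z outside [4.5, 12]); Subtracting the remaining from the first: none of the subtracted shapes is present at this height, so that combined region is unchanged — boundary = 24.91 mm. Overall, the cross-section is a single solid region. Total boundary length (outer) = 24.91 mm.

24.91 mm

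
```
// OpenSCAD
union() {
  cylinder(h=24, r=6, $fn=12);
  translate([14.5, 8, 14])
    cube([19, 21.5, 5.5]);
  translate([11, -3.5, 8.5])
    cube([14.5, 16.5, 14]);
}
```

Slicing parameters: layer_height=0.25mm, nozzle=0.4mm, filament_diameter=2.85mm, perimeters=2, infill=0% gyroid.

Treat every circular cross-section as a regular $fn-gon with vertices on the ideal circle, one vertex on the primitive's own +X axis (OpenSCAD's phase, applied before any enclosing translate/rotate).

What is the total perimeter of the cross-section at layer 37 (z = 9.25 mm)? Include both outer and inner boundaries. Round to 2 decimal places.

At z = 9.25 mm: the r=6 cylinder contributes a regular 12-gon of circumradius 6 (perimeter = 2·12·6.000·sin(180°/12) = 37.27 mm); the cube at (14.5, 8) does not reach this height (z outside [14, 19.5]); the cube at (11, -3.5) (footprint 14.5×16.5) is included at this height (perimeter 62.00 mm); Taking the union: the 2 present regions are separate (no shared area or edge), so areas and boundary lengths simply add and each stays a separate island — boundary = 99.27 mm. Overall, the cross-section has 2 separate islands. Total boundary length (outer) = 99.27 mm.

99.27 mm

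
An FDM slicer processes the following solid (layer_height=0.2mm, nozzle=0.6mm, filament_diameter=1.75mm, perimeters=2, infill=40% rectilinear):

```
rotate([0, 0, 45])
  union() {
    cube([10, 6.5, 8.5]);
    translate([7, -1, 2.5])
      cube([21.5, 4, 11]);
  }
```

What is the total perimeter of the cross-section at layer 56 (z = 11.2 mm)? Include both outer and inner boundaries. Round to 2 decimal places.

51.00 mm

At z = 11.2 mm: the cube does not reach this height (z outside [0, 8.5]); the cube at (7, -1) (footprint 21.5×4) is included at this height (perimeter 51.00 mm); Taking the union: only the 21.5×4 cube at (7, -1) is present, so the union is just that shape — boundary = 51.00 mm; (whole slice rotated 45° about Z — lengths, areas and connectivity unchanged). Overall, the cross-section is a single solid region. Total boundary length (outer) = 51.00 mm.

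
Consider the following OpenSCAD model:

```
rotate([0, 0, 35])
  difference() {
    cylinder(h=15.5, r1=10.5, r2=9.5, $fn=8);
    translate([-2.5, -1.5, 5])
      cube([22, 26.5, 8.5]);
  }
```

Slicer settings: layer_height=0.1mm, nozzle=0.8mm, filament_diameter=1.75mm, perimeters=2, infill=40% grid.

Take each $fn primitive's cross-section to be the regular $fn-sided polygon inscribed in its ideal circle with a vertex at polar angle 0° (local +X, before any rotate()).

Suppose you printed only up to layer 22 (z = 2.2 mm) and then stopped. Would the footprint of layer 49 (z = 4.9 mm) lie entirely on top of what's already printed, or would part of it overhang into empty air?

Compare the two slices. At z = 2.2: the cone (r1=10.5→r2=9.5) has section circumradius 10.358 here — a regular 8-gon (area = (8/2)·10.358²·sin(360°/8) = 303.46 mm²); the cube at (-2.5, -1.5) does not reach this height (z outside [5, 13.5]); Subtracting the remaining from the first: none of the subtracted shapes is present at this height, so the cone is unchanged — area = 303.46 mm²; (rotated 35° about Z; rotation is an isometry so areas/perimeters/island counts are preserved). At z = 4.9: the cone (r1=10.5→r2=9.5) has section circumradius 10.184 here — a regular 8-gon (area = (8/2)·10.184²·sin(360°/8) = 293.34 mm²); the cube at (-2.5, -1.5) is not intersected at this z (z outside [5, 13.5]); Subtracting the remaining from the first: none of the subtracted shapes is present at this height, so the cone is unchanged — area = 293.34 mm²; (whole slice rotated 35° about Z — lengths, areas and connectivity unchanged). Checking containment: the cross-section at z = 4.9 is a subset of the cross-section at z = 2.2.

entirely on top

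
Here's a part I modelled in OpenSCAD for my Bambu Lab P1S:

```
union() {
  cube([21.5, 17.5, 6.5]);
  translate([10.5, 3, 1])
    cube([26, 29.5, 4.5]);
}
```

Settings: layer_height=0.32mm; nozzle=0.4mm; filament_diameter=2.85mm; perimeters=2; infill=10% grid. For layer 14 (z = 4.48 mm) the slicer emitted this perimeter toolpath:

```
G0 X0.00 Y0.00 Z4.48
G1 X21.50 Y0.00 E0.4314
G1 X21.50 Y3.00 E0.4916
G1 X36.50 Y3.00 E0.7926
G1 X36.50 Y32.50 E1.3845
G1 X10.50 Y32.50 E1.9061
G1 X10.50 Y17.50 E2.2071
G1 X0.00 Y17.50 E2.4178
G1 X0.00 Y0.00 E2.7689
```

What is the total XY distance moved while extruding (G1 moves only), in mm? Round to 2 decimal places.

Sum the Euclidean lengths of each G1 segment: total = 138.00 mm.

138.00 mm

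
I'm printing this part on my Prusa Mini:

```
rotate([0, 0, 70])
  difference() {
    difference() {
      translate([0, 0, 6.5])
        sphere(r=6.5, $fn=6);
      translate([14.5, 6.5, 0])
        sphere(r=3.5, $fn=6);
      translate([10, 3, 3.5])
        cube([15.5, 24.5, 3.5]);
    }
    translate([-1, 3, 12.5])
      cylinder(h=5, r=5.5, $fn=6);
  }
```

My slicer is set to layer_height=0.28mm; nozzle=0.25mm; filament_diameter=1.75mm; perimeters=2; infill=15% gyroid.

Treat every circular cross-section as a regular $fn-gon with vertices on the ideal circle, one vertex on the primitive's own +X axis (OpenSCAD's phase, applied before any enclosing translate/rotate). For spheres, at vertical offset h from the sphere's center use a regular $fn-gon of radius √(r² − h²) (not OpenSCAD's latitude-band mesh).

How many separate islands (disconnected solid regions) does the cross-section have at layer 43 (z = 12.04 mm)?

At z = 12.04 mm: the sphere: section is a regular 6-gon, circumradius = √(r²−h²) = √(6.5²−5.54²) = 3.400; the sphere at (14.5, 6.5) does not reach this height (|z−center|=12.040 > r=3.5); the cube at (10, 3) is not intersected at this z (z outside [3.5, 7]); Subtracting the remaining from the first: none of the subtracted shapes is present at this height, so the r=6.5 sphere is unchanged — 1 connected region; the cylinder at (-1, 3) does not reach this height (z outside [12.5, 17.5]); Subtracting the remaining from the first: none of the subtracted shapes is present at this height, so that combined region is unchanged — 1 connected region; (whole slice rotated 70° about Z — lengths, areas and connectivity unchanged). Overall, the cross-section is a single solid region. Island count = 1.

1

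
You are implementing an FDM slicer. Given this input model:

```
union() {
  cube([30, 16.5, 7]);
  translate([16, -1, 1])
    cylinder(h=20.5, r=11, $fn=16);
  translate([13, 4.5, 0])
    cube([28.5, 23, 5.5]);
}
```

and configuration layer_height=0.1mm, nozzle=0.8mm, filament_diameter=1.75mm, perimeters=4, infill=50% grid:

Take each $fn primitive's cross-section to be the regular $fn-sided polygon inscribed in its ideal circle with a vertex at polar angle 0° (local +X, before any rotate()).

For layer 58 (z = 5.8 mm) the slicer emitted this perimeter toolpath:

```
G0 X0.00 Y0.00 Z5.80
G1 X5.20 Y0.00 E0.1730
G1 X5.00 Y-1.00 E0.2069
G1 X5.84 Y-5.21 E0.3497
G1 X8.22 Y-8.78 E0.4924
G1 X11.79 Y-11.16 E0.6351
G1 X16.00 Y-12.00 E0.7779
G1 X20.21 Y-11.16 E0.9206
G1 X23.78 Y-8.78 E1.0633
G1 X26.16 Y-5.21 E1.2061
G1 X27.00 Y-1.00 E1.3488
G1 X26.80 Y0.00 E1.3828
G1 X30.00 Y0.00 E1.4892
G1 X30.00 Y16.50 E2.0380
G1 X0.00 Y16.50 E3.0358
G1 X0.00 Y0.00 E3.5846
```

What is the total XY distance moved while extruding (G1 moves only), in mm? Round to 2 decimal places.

Sum the Euclidean lengths of each G1 segment: total = 107.77 mm.

107.77 mm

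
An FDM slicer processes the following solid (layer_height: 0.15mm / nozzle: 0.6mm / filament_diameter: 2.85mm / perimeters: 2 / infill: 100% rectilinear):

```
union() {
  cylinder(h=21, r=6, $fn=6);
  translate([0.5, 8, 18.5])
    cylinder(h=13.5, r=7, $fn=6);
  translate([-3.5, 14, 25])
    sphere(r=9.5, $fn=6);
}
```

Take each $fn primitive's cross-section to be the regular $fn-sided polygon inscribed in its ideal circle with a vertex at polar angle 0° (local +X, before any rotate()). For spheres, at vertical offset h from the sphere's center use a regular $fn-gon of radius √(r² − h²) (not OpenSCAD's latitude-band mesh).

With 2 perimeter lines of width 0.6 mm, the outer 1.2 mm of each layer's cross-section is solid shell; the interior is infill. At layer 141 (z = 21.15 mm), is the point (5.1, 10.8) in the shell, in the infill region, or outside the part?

shell

At z = 21.15 mm: the cylinder is absent (z outside [0, 21]); the r=7 cylinder at (0.5, 8) contributes a regular 6-gon of circumradius 7; the r=9.5 sphere at (-3.5, 14) contributes a regular 6-gon of circumradius √(9.5²−3.85²) = 8.685; Taking the union: the regions partially overlap (shared area 60.36 mm²), so overlapping operands fuse into one piece — 1 connected region. Overall, the cross-section is a single solid region. The nearest boundary edge runs (4.61, 13.00)→(7.50, 8.00); distance from the point to it = 0.68 mm. The point is inside the cross-section, 0.68 mm from the nearest boundary — within the 1.2 mm shell band (2 × 0.6).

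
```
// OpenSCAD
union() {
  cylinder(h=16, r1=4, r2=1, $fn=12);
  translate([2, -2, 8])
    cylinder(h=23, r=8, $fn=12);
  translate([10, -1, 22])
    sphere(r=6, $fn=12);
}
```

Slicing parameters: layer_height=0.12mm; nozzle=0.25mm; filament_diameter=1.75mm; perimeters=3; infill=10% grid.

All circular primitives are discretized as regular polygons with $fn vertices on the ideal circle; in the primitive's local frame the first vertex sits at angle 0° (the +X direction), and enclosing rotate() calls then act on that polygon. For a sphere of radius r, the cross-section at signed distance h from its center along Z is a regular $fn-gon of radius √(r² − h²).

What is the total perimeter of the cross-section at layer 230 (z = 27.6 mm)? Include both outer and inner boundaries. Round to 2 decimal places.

53.34 mm

At z = 27.6 mm: the cone is not intersected at this z (z outside [0, 16]); the cylinder at (2, -2): section is a regular 12-gon, circumradius r=8 (perimeter = 2·12·8.000·sin(180°/12) = 49.69 mm); the r=6 sphere at (10, -1) slices to a regular 12-gon of circumradius 2.154 (√(r²−h²) with h=5.6 from center) (perimeter = 2·12·2.154·sin(180°/12) = 13.38 mm); Taking the union: the regions partially overlap (shared area 5.55 mm²), so the edge portions inside another operand are dropped and the merged outline is re-measured after clipping — boundary = 53.34 mm. Overall, the cross-section is a single solid region. Total boundary length (outer) = 53.34 mm.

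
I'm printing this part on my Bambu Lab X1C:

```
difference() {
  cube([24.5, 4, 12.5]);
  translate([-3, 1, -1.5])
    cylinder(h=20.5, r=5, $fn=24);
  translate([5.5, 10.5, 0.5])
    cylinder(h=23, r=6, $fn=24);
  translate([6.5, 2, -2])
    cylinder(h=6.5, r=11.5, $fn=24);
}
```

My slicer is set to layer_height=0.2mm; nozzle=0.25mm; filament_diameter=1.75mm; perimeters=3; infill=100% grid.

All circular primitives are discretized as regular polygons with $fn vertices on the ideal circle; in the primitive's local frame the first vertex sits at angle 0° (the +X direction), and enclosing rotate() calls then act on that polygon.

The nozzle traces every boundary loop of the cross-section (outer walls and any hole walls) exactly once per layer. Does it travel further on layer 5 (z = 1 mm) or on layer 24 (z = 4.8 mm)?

Layer 5 (z = 1): the cube (footprint 24.5×4) is included at this height (perimeter 57.00 mm); the r=5 cylinder at (-3, 1) contributes a regular 24-gon of circumradius 5 (perimeter = 2·24·5.000·sin(180°/24) = 31.33 mm); the r=6 cylinder at (5.5, 10.5) contributes a regular 24-gon of circumradius 6 (perimeter = 2·24·6.000·sin(180°/24) = 37.59 mm); the r=11.5 cylinder at (6.5, 2) gives a regular 24-gon of circumradius 11.5 (constant along its height) (perimeter = 2·24·11.500·sin(180°/24) = 72.05 mm); Taking the first minus the rest: starting from the 24.5×4 cube, the r=5 cylinder at (-3, 1) partially overlaps it — only the 6.89 mm² overlap (of its 77.65 mm²) is removed, clipping the outline; the r=6 cylinder at (5.5, 10.5) misses the remaining region (no effect); the r=11.5 cylinder at (6.5, 2) partially overlaps it — only the 64.59 mm² overlap (of its 410.75 mm²) is removed, clipping the outline — boundary = 21.56 mm. So its perimeter = 21.56 mm. Layer 24 (z = 4.8): the cube (footprint 24.5×4) is included at this height (perimeter 57.00 mm); the r=5 cylinder at (-3, 1) contributes a regular 24-gon of circumradius 5 (perimeter = 2·24·5.000·sin(180°/24) = 31.33 mm); the cylinder at (5.5, 10.5): section is a regular 24-gon, circumradius r=6 (perimeter = 2·24·6.000·sin(180°/24) = 37.59 mm); the cylinder at (6.5, 2) is absent (z outside [-2, 4.5]); Taking the first minus the rest: starting from the 24.5×4 cube, the r=5 cylinder at (-3, 1) partially overlaps it — only the 6.89 mm² overlap (of its 77.65 mm²) is removed, clipping the outline; the r=6 cylinder at (5.5, 10.5) misses the remaining region (no effect) — boundary = 54.43 mm. So its perimeter = 54.43 mm. Layer 24 is larger (54.43 vs 21.56 mm).

layer 24 (z = 4.8 mm)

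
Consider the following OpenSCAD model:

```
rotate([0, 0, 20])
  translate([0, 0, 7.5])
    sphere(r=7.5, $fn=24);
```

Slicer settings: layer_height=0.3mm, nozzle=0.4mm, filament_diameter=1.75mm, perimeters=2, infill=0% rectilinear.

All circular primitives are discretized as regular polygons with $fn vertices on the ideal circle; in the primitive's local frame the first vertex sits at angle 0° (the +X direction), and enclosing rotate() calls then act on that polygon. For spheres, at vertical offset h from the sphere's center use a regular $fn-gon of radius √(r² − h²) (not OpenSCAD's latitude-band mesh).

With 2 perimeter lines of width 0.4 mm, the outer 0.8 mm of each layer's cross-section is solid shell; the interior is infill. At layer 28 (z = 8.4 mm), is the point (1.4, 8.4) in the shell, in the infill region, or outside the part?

outside

At z = 8.4 mm: the r=7.5 sphere slices to a regular 24-gon of circumradius 7.446 (√(r²−h²) with h=0.9 from center); (rotated 20° about Z; rotation is an isometry so areas/perimeters/island counts are preserved). Overall, the cross-section is a single solid region. Undo the 20° rotation: the query point maps to (4.189, 7.415) in the un-rotated model frame. The nearest boundary edge runs (5.26, 5.26)→(3.72, 6.45); distance from the point to it = 1.07 mm. The point is not inside any of the regions above, so it lies outside the cross-section (1.07 mm from the nearest boundary).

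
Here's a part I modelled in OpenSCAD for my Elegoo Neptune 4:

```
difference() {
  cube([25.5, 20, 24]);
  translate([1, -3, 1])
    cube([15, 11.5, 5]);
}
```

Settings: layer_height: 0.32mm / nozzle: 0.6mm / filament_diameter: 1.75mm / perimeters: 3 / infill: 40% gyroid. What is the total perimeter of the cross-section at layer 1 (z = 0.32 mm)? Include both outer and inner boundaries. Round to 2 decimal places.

91.00 mm

At z = 0.32 mm: the 25.5×20 cube contributes its full rectangle (perimeter 91.00 mm); the cube at (1, -3) is not intersected at this z (z outside [1, 6]); After the difference (first − rest): none of the subtracted shapes is present at this height, so the 25.5×20 cube is unchanged — boundary = 91.00 mm. Overall, the cross-section is a single solid region. Total boundary length (outer) = 91.00 mm.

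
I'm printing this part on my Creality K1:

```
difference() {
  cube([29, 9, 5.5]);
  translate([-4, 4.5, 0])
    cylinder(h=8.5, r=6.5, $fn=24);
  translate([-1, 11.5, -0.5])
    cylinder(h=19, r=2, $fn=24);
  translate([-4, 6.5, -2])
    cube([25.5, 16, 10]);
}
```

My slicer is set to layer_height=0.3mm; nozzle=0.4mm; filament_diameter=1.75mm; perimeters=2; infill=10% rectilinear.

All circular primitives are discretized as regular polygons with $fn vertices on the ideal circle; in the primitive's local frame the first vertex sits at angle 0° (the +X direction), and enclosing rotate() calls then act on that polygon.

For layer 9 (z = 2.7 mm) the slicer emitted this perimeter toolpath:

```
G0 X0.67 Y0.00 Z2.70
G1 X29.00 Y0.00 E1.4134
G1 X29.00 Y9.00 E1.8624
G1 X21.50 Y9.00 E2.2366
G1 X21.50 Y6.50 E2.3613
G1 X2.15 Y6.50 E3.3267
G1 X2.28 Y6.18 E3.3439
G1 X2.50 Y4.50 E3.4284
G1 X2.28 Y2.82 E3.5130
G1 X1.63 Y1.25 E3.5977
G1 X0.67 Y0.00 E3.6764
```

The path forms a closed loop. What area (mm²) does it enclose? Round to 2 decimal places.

Apply the shoelace formula to the sequence of (X, Y) vertices; enclosed area = 194.00 mm².

194.00 mm²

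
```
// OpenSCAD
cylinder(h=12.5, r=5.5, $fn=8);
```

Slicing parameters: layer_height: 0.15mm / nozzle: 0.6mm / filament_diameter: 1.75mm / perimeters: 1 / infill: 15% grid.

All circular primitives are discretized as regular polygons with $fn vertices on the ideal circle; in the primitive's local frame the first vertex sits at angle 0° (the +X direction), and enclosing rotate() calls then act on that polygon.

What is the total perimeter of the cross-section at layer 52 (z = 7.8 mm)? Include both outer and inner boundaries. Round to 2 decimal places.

33.68 mm

At z = 7.8 mm: the r=5.5 cylinder gives a regular 8-gon of circumradius 5.5 (constant along its height) (perimeter = 2·8·5.500·sin(180°/8) = 33.68 mm). Overall, the cross-section is a single solid region. Total boundary length (outer) = 33.68 mm.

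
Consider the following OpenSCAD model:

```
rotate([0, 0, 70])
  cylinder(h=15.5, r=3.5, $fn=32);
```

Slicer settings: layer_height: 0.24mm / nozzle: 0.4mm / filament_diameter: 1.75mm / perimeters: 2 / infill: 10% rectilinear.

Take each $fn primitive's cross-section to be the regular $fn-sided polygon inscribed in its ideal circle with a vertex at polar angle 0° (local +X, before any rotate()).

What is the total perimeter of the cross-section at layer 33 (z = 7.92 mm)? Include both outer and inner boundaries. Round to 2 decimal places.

At z = 7.92 mm: the r=3.5 cylinder gives a regular 32-gon of circumradius 3.5 (constant along its height) (perimeter = 2·32·3.500·sin(180°/32) = 21.96 mm); (whole slice rotated 70° about Z — lengths, areas and connectivity unchanged). Overall, the cross-section is a single solid region. Total boundary length (outer) = 21.96 mm.

21.96 mm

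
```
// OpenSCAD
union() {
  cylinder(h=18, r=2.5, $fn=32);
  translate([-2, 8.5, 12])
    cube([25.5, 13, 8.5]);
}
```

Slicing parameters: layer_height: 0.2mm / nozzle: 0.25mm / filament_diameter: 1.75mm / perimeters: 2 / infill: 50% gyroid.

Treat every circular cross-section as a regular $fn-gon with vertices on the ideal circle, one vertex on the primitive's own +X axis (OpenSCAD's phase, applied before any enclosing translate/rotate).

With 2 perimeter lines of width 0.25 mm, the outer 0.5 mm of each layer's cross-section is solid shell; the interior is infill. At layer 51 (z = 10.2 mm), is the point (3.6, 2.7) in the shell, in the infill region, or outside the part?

outside

At z = 10.2 mm: the r=2.5 cylinder contributes a regular 32-gon of circumradius 2.5; the cube at (-2, 8.5) is not intersected at this z (z outside [12, 20.5]); Taking the union: only the r=2.5 cylinder is present, so the union is just that shape — 1 connected region. Overall, the cross-section is a single solid region. The nearest boundary edge runs (2.08, 1.39)→(1.77, 1.77); distance from the point to it = 2.01 mm. The point is not inside any of the regions above, so it lies outside the cross-section (2.01 mm from the nearest boundary).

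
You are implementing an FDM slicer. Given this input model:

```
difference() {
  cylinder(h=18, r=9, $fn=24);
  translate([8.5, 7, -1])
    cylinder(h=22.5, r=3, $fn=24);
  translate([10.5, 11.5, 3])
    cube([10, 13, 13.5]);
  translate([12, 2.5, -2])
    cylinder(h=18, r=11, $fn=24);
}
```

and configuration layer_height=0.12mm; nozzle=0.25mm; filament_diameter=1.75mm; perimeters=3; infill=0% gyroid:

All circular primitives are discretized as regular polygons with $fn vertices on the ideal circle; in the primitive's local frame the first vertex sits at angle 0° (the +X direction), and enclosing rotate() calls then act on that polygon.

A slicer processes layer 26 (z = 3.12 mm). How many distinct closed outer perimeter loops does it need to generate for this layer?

1

At z = 3.12 mm: the r=9 cylinder gives a regular 24-gon of circumradius 9 (constant along its height); the cylinder at (8.5, 7): section is a regular 24-gon, circumradius r=3; the 10×13 cube at (10.5, 11.5) contributes its full rectangle; the cylinder at (12, 2.5): section is a regular 24-gon, circumradius r=11; After the difference (first − rest): starting from the r=9 cylinder, the r=3 cylinder at (8.5, 7) partially overlaps it — only the 2.43 mm² overlap (of its 27.95 mm²) is removed, clipping the outline; the 10×13 cube at (10.5, 11.5) misses the remaining region (no effect); the r=11 cylinder at (12, 2.5) partially overlaps it — only the 80.12 mm² overlap (of its 375.81 mm²) is removed, clipping the outline — 1 connected region. The result has 1 disconnected region.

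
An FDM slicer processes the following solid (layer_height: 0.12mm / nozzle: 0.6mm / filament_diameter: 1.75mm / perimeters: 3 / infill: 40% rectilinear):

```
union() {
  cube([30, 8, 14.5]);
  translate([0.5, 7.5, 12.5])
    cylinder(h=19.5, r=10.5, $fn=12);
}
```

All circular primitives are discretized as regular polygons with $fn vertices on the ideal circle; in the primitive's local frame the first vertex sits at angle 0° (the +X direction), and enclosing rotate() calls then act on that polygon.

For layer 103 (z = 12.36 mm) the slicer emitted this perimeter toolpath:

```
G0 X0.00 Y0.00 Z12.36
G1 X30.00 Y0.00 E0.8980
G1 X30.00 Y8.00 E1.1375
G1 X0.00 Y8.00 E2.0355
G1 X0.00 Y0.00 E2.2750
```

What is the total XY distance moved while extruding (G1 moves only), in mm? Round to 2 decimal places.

76.00 mm

Sum the Euclidean lengths of each G1 segment: total = 76.00 mm.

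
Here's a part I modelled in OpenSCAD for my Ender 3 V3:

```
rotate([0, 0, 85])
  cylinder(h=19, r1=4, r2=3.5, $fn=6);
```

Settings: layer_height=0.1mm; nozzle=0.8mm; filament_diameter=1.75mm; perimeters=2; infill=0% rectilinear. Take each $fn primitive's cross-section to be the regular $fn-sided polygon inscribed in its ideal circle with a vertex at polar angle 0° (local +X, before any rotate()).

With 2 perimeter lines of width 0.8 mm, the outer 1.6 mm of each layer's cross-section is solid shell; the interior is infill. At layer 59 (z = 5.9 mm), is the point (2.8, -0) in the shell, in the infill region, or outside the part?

At z = 5.9 mm: the cone: at t=0.311 of its height the radius interpolates to r₁+(r₂−r₁)t = 3.845, giving a regular 6-gon of that circumradius; (whole slice rotated 85° about Z — lengths, areas and connectivity unchanged). Overall, the cross-section is a single solid region. Undo the 85° rotation: the query point maps to (0.244, -2.789) in the un-rotated model frame. The nearest boundary edge runs (-1.92, -3.33)→(1.92, -3.33); distance from the point to it = 0.54 mm. The point is inside the cross-section, 0.54 mm from the nearest boundary — within the 1.6 mm shell band (2 × 0.8).

shell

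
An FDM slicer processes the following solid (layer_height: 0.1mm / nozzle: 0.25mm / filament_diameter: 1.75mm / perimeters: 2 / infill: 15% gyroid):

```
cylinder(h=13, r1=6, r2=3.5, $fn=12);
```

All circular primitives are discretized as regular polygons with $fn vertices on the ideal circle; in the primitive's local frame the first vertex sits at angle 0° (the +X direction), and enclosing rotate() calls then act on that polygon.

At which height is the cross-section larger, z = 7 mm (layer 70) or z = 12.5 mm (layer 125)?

Layer 70 (z = 7): the cone contributes a regular 12-gon of circumradius 4.654 (interpolated between r1=6 and r2=3.5 at t=0.538) (area = (12/2)·4.654²·sin(360°/12) = 64.97 mm²). So its area = 64.97 mm². Layer 125 (z = 12.5): the cone (r1=6→r2=3.5) has section circumradius 3.596 here — a regular 12-gon (area = (12/2)·3.596²·sin(360°/12) = 38.80 mm²). So its area = 38.80 mm². Layer 70 is larger (64.97 vs 38.80 mm²).

layer 70 (z = 7 mm)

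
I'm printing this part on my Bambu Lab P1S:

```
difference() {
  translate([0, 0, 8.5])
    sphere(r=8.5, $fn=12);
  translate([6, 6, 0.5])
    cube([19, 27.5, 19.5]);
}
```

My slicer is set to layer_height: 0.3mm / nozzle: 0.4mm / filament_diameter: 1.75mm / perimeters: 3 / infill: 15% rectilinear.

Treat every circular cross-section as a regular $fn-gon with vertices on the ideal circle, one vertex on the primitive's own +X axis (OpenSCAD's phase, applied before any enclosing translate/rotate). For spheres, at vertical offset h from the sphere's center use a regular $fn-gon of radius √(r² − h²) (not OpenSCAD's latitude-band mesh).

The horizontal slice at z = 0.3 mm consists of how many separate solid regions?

At z = 0.3 mm: the r=8.5 sphere slices to a regular 12-gon of circumradius 2.238 (√(r²−h²) with h=8.2 from center); the cube at (6, 6) is not intersected at this z (z outside [0.5, 20]); Subtracting the remaining from the first: none of the subtracted shapes is present at this height, so the r=8.5 sphere is unchanged — 1 connected region. The result has 1 disconnected region.

1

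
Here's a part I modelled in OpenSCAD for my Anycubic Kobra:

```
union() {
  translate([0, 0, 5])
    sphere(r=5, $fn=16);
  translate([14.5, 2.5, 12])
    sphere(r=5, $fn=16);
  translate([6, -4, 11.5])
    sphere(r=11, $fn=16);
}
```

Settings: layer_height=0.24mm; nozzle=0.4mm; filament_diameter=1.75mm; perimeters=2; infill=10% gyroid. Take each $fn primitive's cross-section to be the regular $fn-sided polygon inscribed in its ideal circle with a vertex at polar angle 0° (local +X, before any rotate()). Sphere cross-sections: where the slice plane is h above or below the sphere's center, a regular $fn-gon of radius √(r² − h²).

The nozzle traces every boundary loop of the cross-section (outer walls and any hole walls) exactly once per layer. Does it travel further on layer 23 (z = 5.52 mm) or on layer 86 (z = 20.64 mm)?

layer 23 (z = 5.52 mm)

Layer 23 (z = 5.52): the r=5 sphere slices to a regular 16-gon of circumradius 4.973 (√(r²−h²) with h=0.52 from center) (perimeter = 2·16·4.973·sin(180°/16) = 31.05 mm); the sphere at (14.5, 2.5) does not reach this height (|z−center|=6.480 > r=5); the r=11 sphere at (6, -4) contributes a regular 16-gon of circumradius √(11²−5.98²) = 9.233 (perimeter = 2·16·9.233·sin(180°/16) = 57.64 mm); Merging all regions: the regions partially overlap (shared area 51.92 mm²), so the edge portions inside another operand are dropped and the merged outline is re-measured after clipping — boundary = 61.76 mm. So its perimeter = 61.76 mm. Layer 86 (z = 20.64): the sphere does not reach this height (|z−center|=15.640 > r=5); the sphere at (14.5, 2.5) is not intersected at this z (|z−center|=8.640 > r=5); the sphere at (6, -4): section is a regular 16-gon, circumradius = √(r²−h²) = √(11²−9.14²) = 6.120 (perimeter = 2·16·6.120·sin(180°/16) = 38.21 mm); Merging all regions: only the r=11 sphere at (6, -4) is present, so the union is just that shape — boundary = 38.21 mm. So its perimeter = 38.21 mm. Layer 23 is larger (61.76 vs 38.21 mm).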